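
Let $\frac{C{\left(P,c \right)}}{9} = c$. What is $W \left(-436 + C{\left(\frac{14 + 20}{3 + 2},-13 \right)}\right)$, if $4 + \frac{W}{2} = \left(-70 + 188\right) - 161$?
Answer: $51982$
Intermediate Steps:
$C{\left(P,c \right)} = 9 c$
$W = -94$ ($W = -8 + 2 \left(\left(-70 + 188\right) - 161\right) = -8 + 2 \left(118 - 161\right) = -8 + 2 \left(-43\right) = -8 - 86 = -94$)
$W \left(-436 + C{\left(\frac{14 + 20}{3 + 2},-13 \right)}\right) = - 94 \left(-436 + 9 \left(-13\right)\right) = - 94 \left(-436 - 117\right) = \left(-94\right) \left(-553\right) = 51982$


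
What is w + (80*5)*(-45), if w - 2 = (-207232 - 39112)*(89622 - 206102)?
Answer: 28694131122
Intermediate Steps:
w = 28694149122 (w = 2 + (-207232 - 39112)*(89622 - 206102) = 2 - 246344*(-116480) = 2 + 28694149120 = 28694149122)
w + (80*5)*(-45) = 28694149122 + (80*5)*(-45) = 28694149122 + 400*(-45) = 28694149122 - 18000 = 28694131122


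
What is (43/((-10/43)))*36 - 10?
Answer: -33332/5 ≈ -6666.4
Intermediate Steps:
(43/((-10/43)))*36 - 10 = (43/((-10*1/43)))*36 - 10 = (43/(-10/43))*36 - 10 = (43*(-43/10))*36 - 10 = -1849/10*36 - 10 = -33282/5 - 10 = -33332/5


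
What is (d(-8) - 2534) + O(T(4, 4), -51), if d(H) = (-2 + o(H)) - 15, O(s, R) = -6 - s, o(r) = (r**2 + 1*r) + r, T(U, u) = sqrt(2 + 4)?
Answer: -2509 - sqrt(6) ≈ -2511.4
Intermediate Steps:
T(U, u) = sqrt(6)
o(r) = r**2 + 2*r (o(r) = (r**2 + r) + r = (r + r**2) + r = r**2 + 2*r)
d(H) = -17 + H*(2 + H) (d(H) = (-2 + H*(2 + H)) - 15 = -17 + H*(2 + H))
(d(-8) - 2534) + O(T(4, 4), -51) = ((-17 - 8*(2 - 8)) - 2534) + (-6 - sqrt(6)) = ((-17 - 8*(-6)) - 2534) + (-6 - sqrt(6)) = ((-17 + 48) - 2534) + (-6 - sqrt(6)) = (31 - 2534) + (-6 - sqrt(6)) = -2503 + (-6 - sqrt(6)) = -2509 - sqrt(6)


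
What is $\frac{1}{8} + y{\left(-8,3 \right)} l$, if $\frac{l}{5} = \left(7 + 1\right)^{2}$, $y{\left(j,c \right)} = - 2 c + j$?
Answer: $- \frac{35839}{8} \approx -4479.9$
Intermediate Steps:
$y{\left(j,c \right)} = j - 2 c$
$l = 320$ ($l = 5 \left(7 + 1\right)^{2} = 5 \cdot 8^{2} = 5 \cdot 64 = 320$)
$\frac{1}{8} + y{\left(-8,3 \right)} l = \frac{1}{8} + \left(-8 - 6\right) 320 = \frac{1}{8} - 4480 = - \frac{35839}{8}$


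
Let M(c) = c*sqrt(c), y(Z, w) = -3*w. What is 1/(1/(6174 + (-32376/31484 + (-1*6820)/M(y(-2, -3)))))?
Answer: 1258181200/212517 ≈ 5920.4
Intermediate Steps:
M(c) = c**(3/2)
1/(1/(6174 + (-32376/31484 + (-1*6820)/M(y(-2, -3))))) = 1/(1/(6174 + (-32376/31484 + (-1*6820)/((-3*(-3))**(3/2))))) = 1/(1/(6174 + (-32376*1/31484 - 6820/(9**(3/2))))) = 1/(1/(6174 + (-8094/7871 - 6820/27))) = 1/(1/(6174 - 53898758/212517)) = 1/(1/(1258181200/212517)) = 1/(212517/1258181200) = 1258181200/212517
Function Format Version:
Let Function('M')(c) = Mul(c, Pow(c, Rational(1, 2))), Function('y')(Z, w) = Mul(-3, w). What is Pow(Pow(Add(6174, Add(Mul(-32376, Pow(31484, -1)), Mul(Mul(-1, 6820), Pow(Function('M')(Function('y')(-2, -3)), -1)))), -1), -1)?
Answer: Rational(1258181200, 212517) ≈ 5920.4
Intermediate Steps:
Function('M')(c) = Pow(c, Rational(3, 2))
Pow(Pow(Add(6174, Add(Mul(-32376, Pow(31484, -1)), Mul(Mul(-1, 6820), Pow(Function('M')(Function('y')(-2, -3)), -1)))), -1), -1) = Pow(Pow(Add(6174, Add(Mul(-32376, Pow(31484, -1)), Mul(Mul(-1, 6820), Pow(Pow(Mul(-3, -3), Rational(3, 2)), -1)))), -1), -1) = Pow(Pow(Add(6174, Add(Mul(-32376, Rational(1, 31484)), Mul(-6820, Pow(Pow(9, Rational(3, 2)), -1)))), -1), -1) = Pow(Pow(Add(6174, Add(Rational(-8094, 7871), Mul(-6820, Pow(27, -1)))), -1), -1) = Pow(Pow(Add(6174, Add(Rational(-8094, 7871), Mul(-6820, Rational(1, 27)))), -1), -1) = Pow(Pow(Add(6174, Add(Rational(-8094, 7871), Rational(-6820, 27))), -1), -1) = Pow(Pow(Add(6174, Rational(-53898758, 212517)), -1), -1) = Pow(Pow(Rational(1258181200, 212517), -1), -1) = Pow(Rational(212517, 1258181200), -1) = Rational(1258181200, 212517)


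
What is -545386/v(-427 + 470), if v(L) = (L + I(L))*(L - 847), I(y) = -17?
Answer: 272693/10452 ≈ 26.090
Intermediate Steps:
v(L) = (-847 + L)*(-17 + L) (v(L) = (L - 17)*(L - 847) = (-17 + L)*(-847 + L) = (-847 + L)*(-17 + L))
-545386/v(-427 + 470) = -545386/(14399 + (-427 + 470)² - 864*(-427 + 470)) = -545386/(14399 + 43² - 864*43) = -545386/(14399 + 1849 - 37152) = -545386/(-20904) = -545386*(-1/20904) = 272693/10452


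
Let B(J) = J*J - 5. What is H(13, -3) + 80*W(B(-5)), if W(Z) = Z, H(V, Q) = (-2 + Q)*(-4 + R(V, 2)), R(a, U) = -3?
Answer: 1635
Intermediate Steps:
B(J) = -5 + J**2 (B(J) = J**2 - 5 = -5 + J**2)
H(V, Q) = 14 - 7*Q (H(V, Q) = (-2 + Q)*(-4 - 3) = (-2 + Q)*(-7) = 14 - 7*Q)
H(13, -3) + 80*W(B(-5)) = (14 - 7*(-3)) + 80*(-5 + (-5)**2) = (14 + 21) + 80*(-5 + 25) = 35 + 80*20 = 35 + 1600 = 1635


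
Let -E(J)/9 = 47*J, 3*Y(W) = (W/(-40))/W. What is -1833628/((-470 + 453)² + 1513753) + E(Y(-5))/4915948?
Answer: -180280291246919/148859034836320 ≈ -1.2111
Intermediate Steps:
Y(W) = -1/120 (Y(W) = ((W/(-40))/W)/3 = ((W*(-1/40))/W)/3 = ((-W/40)/W)/3 = (⅓)*(-1/40) = -1/120)
E(J) = -423*J
-1833628/((-470 + 453)² + 1513753) + E(Y(-5))/4915948 = -1833628/((-470 + 453)² + 1513753) - 423*(-1/120)/4915948 = -1833628/((-17)² + 1513753) + (141/40)*(1/4915948) = -1833628/(289 + 1513753) + 141/196637920 = -1833628/1514042 + 141/196637920 = -1833628*1/1514042 + 141/196637920 = -916814/757021 + 141/196637920 = -180280291246919/148859034836320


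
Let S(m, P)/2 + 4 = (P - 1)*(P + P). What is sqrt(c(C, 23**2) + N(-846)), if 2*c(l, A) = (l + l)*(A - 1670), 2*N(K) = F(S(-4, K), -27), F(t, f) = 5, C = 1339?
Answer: I*sqrt(6111186)/2 ≈ 1236.0*I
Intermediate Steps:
S(m, P) = -8 + 4*P*(-1 + P) (S(m, P) = -8 + 2*((P - 1)*(P + P)) = -8 + 2*((-1 + P)*(2*P)) = -8 + 2*(2*P*(-1 + P)) = -8 + 4*P*(-1 + P))
N(K) = 5/2 (N(K) = (1/2)*5 = 5/2)
c(l, A) = l*(-1670 + A) (c(l, A) = ((l + l)*(A - 1670))/2 = ((2*l)*(-1670 + A))/2 = (2*l*(-1670 + A))/2 = l*(-1670 + A))
sqrt(c(C, 23**2) + N(-846)) = sqrt(1339*(-1670 + 23**2) + 5/2) = sqrt(1339*(-1670 + 529) + 5/2) = sqrt(1339*(-1141) + 5/2) = sqrt(-1527799 + 5/2) = sqrt(-3055593/2) = I*sqrt(6111186)/2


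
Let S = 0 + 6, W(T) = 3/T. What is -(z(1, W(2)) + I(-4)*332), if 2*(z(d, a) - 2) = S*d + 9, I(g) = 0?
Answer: -19/2 ≈ -9.5000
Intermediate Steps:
S = 6
z(d, a) = 13/2 + 3*d (z(d, a) = 2 + (6*d + 9)/2 = 2 + (9 + 6*d)/2 = 2 + (9/2 + 3*d) = 13/2 + 3*d)
-(z(1, W(2)) + I(-4)*332) = -((13/2 + 3*1) + 0*332) = -((13/2 + 3) + 0) = -(19/2 + 0) = -1*19/2 = -19/2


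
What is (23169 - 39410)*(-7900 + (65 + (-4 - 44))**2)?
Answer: 123610251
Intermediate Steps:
(23169 - 39410)*(-7900 + (65 + (-4 - 44))**2) = -16241*(-7900 + (65 - 48)**2) = -16241*(-7900 + 17**2) = -16241*(-7900 + 289) = -16241*(-7611) = 123610251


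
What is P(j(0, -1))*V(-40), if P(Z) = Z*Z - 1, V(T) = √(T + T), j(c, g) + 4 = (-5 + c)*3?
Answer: 1440*I*√5 ≈ 3219.9*I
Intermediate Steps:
j(c, g) = -19 + 3*c (j(c, g) = -4 + (-5 + c)*3 = -4 + (-15 + 3*c) = -19 + 3*c)
V(T) = √2*√T (V(T) = √(2*T) = √2*√T)
P(Z) = -1 + Z² (P(Z) = Z² - 1 = -1 + Z²)
P(j(0, -1))*V(-40) = (-1 + (-19 + 3*0)²)*(√2*√(-40)) = (-1 + (-19 + 0)²)*(√2*(2*I*√10)) = (-1 + (-19)²)*(4*I*√5) = (-1 + 361)*(4*I*√5) = 360*(4*I*√5) = 1440*I*√5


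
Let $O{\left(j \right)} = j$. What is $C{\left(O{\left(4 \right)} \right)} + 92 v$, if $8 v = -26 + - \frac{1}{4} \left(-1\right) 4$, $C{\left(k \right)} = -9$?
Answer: $- \frac{593}{2} \approx -296.5$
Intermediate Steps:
$v = - \frac{25}{8}$ ($v = \frac{-26 + - \frac{1}{4} \left(-1\right) 4}{8} = \frac{-26 + \left(-1\right) \frac{1}{4} \left(-1\right) 4}{8} = \frac{-26 + \left(- \frac{1}{4}\right) \left(-1\right) 4}{8} = \frac{-26 + \frac{1}{4} \cdot 4}{8} = \frac{-26 + 1}{8} = \frac{1}{8} \left(-25\right) = - \frac{25}{8} \approx -3.125$)
$C{\left(O{\left(4 \right)} \right)} + 92 v = -9 + 92 \left(- \frac{25}{8}\right) = -9 - \frac{575}{2} = - \frac{593}{2}$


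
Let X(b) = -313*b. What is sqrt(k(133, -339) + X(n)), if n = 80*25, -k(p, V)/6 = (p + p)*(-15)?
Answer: 2*I*sqrt(150515) ≈ 775.92*I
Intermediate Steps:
k(p, V) = 180*p (k(p, V) = -6*(p + p)*(-15) = -6*2*p*(-15) = -(-180)*p = 180*p)
n = 2000
sqrt(k(133, -339) + X(n)) = sqrt(180*133 - 313*2000) = sqrt(23940 - 626000) = sqrt(-602060) = 2*I*sqrt(150515)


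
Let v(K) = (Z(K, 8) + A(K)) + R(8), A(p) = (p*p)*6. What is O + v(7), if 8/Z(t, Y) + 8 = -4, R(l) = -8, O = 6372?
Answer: 19972/3 ≈ 6657.3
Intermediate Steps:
A(p) = 6*p² (A(p) = p²*6 = 6*p²)
Z(t, Y) = -⅔ (Z(t, Y) = 8/(-8 - 4) = 8/(-12) = 8*(-1/12) = -⅔)
v(K) = -26/3 + 6*K² (v(K) = (-⅔ + 6*K²) - 8 = -26/3 + 6*K²)
O + v(7) = 6372 + (-26/3 + 6*7²) = 6372 + (-26/3 + 6*49) = 6372 + (-26/3 + 294) = 6372 + 856/3 = 19972/3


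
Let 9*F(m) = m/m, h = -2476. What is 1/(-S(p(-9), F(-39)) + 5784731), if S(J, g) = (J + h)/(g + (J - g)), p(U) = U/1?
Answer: 9/52060094 ≈ 1.7288e-7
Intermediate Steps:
p(U) = U (p(U) = U*1 = U)
F(m) = ⅑ (F(m) = (m/m)/9 = (⅑)*1 = ⅑)
S(J, g) = (-2476 + J)/J (S(J, g) = (J - 2476)/(g + (J - g)) = (-2476 + J)/J)
1/(-S(p(-9), F(-39)) + 5784731) = 1/(-(-2476 - 9)/(-9) + 5784731) = 1/(-(-1)*(-2485)/9 + 5784731) = 1/(-1*2485/9 + 5784731) = 1/(-2485/9 + 5784731) = 1/(52060094/9) = 9/52060094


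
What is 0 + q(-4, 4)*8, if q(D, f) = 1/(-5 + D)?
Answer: -8/9 ≈ -0.88889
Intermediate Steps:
0 + q(-4, 4)*8 = 0 + 8/(-5 - 4) = 0 + 8/(-9) = 0 - ⅑*8 = 0 - 8/9 = -8/9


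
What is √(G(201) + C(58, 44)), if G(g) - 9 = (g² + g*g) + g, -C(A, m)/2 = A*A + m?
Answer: 18*√229 ≈ 272.39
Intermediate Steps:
C(A, m) = -2*m - 2*A² (C(A, m) = -2*(A*A + m) = -2*(A² + m) = -2*(m + A²) = -2*m - 2*A²)
G(g) = 9 + g + 2*g² (G(g) = 9 + ((g² + g*g) + g) = 9 + ((g² + g²) + g) = 9 + (2*g² + g) = 9 + (g + 2*g²) = 9 + g + 2*g²)
√(G(201) + C(58, 44)) = √((9 + 201 + 2*201²) + (-2*44 - 2*58²)) = √((9 + 201 + 2*40401) + (-88 - 2*3364)) = √((9 + 201 + 80802) + (-88 - 6728)) = √(81012 - 6816) = √74196 = 18*√229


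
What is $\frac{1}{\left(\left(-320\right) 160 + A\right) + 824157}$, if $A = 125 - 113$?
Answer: $\frac{1}{772969} \approx 1.2937 \cdot 10^{-6}$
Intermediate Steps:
$A = 12$ ($A = 125 - 113 = 12$)
$\frac{1}{\left(\left(-320\right) 160 + A\right) + 824157} = \frac{1}{\left(\left(-320\right) 160 + 12\right) + 824157} = \frac{1}{\left(-51200 + 12\right) + 824157} = \frac{1}{-51188 + 824157} = \frac{1}{772969}$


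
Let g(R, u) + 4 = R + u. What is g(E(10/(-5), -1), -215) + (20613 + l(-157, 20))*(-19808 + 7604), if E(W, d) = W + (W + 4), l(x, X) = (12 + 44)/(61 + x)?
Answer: -251554152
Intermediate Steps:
l(x, X) = 56/(61 + x)
E(W, d) = 4 + 2*W (E(W, d) = W + (4 + W) = 4 + 2*W)
g(R, u) = -4 + R + u (g(R, u) = -4 + (R + u) = -4 + R + u)
g(E(10/(-5), -1), -215) + (20613 + l(-157, 20))*(-19808 + 7604) = (-4 + (4 + 2*(10/(-5))) - 215) + (20613 + 56/(61 - 157))*(-19808 + 7604) = (-4 + (4 + 2*(10*(-⅕))) - 215) + (20613 + 56/(-96))*(-12204) = (-4 + (4 + 2*(-2)) - 215) + (20613 + 56*(-1/96))*(-12204) = (-4 + (4 - 4) - 215) + (20613 - 7/12)*(-12204) = (-4 + 0 - 215) + (247349/12)*(-12204) = -219 - 251553933 = -251554152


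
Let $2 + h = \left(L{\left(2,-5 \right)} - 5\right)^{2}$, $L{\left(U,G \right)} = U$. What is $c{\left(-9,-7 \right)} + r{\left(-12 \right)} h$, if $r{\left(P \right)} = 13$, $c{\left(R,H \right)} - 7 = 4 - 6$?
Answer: $96$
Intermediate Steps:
$c{\left(R,H \right)} = 5$ ($c{\left(R,H \right)} = 7 + \left(4 - 6\right) = 7 - 2 = 5$)
$h = 7$ ($h = -2 + \left(2 - 5\right)^{2} = -2 + \left(-3\right)^{2} = -2 + 9 = 7$)
$c{\left(-9,-7 \right)} + r{\left(-12 \right)} h = 5 + 13 \cdot 7 = 5 + 91 = 96$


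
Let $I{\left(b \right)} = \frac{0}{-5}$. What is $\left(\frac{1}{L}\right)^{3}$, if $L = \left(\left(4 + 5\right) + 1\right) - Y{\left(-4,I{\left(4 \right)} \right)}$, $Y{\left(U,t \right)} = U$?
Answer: $\frac{1}{2744} \approx 0.00036443$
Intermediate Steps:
$I{\left(b \right)} = 0$ ($I{\left(b \right)} = 0 \left(- \frac{1}{5}\right) = 0$)
$L = 14$ ($L = \left(\left(4 + 5\right) + 1\right) - -4 = \left(9 + 1\right) + 4 = 10 + 4 = 14$)
$\left(\frac{1}{L}\right)^{3} = \left(\frac{1}{14}\right)^{3} = \frac{1}{2744}$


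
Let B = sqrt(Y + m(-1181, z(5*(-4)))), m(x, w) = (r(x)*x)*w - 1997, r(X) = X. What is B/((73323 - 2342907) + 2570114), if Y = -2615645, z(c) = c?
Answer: 9*I*sqrt(376702)/300530 ≈ 0.01838*I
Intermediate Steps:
m(x, w) = -1997 + w*x**2 (m(x, w) = (x*x)*w - 1997 = x**2*w - 1997 = w*x**2 - 1997 = -1997 + w*x**2)
B = 9*I*sqrt(376702) (B = sqrt(-2615645 + (-1997 + (5*(-4))*(-1181)**2)) = sqrt(-2615645 + (-1997 - 20*1394761)) = sqrt(-2615645 + (-1997 - 27895220)) = sqrt(-2615645 - 27897217) = sqrt(-30512862) = 9*I*sqrt(376702) ≈ 5523.8*I)
B/((73323 - 2342907) + 2570114) = (9*I*sqrt(376702))/((73323 - 2342907) + 2570114) = (9*I*sqrt(376702))/(-2269584 + 2570114) = (9*I*sqrt(376702))/300530 = (9*I*sqrt(376702))*(1/300530) = 9*I*sqrt(376702)/300530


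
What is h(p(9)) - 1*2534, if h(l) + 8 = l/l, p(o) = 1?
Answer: -2541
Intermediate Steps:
h(l) = -7 (h(l) = -8 + l/l = -8 + 1 = -7)
h(p(9)) - 1*2534 = -7 - 1*2534 = -7 - 2534 = -2541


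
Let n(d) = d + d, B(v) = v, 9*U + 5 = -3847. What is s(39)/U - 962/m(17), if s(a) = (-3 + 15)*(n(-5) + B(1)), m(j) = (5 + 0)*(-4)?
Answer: 51737/1070 ≈ 48.352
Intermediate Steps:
U = -428 (U = -5/9 + (⅑)*(-3847) = -5/9 - 3847/9 = -428)
n(d) = 2*d
m(j) = -20 (m(j) = 5*(-4) = -20)
s(a) = -108 (s(a) = (-3 + 15)*(2*(-5) + 1) = 12*(-10 + 1) = 12*(-9) = -108)
s(39)/U - 962/m(17) = -108/(-428) - 962/(-20) = -108*(-1/428) - 962*(-1/20) = 27/107 + 481/10 = 51737/1070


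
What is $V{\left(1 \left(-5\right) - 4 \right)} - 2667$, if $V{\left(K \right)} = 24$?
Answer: $-2643$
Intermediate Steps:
$V{\left(1 \left(-5\right) - 4 \right)} - 2667 = 24 - 2667 = -2643$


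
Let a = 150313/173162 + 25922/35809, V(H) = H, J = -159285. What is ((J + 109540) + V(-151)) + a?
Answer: -309383152798387/6200758058 ≈ -49894.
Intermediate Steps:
a = 9871263581/6200758058 (a = 150313*(1/173162) + 25922*(1/35809) = 150313/173162 + 25922/35809 = 9871263581/6200758058 ≈ 1.5919)
((J + 109540) + V(-151)) + a = ((-159285 + 109540) - 151) + 9871263581/6200758058 = (-49745 - 151) + 9871263581/6200758058 = -49896 + 9871263581/6200758058 = -309383152798387/6200758058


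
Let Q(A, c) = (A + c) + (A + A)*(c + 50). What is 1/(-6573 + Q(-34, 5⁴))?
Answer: -1/51882 ≈ -1.9275e-5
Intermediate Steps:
Q(A, c) = A + c + 2*A*(50 + c) (Q(A, c) = (A + c) + (2*A)*(50 + c) = (A + c) + 2*A*(50 + c) = A + c + 2*A*(50 + c))
1/(-6573 + Q(-34, 5⁴)) = 1/(-6573 + (5⁴ + 101*(-34) + 2*(-34)*5⁴)) = 1/(-6573 + (625 - 3434 + 2*(-34)*625)) = 1/(-6573 + (625 - 3434 - 42500)) = 1/(-6573 - 45309) = 1/(-51882) = -1/51882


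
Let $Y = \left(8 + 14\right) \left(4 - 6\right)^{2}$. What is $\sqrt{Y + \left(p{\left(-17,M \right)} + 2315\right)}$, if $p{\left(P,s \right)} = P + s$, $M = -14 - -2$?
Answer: $\sqrt{2374} \approx 48.724$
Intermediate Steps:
$M = -12$ ($M = -14 + 2 = -12$)
$Y = 88$ ($Y = 22 \left(-2\right)^{2} = 22 \cdot 4 = 88$)
$\sqrt{Y + \left(p{\left(-17,M \right)} + 2315\right)} = \sqrt{88 + \left(\left(-17 - 12\right) + 2315\right)} = \sqrt{88 + \left(-29 + 2315\right)} = \sqrt{88 + 2286} = \sqrt{2374}$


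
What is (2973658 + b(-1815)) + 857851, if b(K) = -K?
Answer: 3833324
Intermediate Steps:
(2973658 + b(-1815)) + 857851 = (2973658 - 1*(-1815)) + 857851 = (2973658 + 1815) + 857851 = 2975473 + 857851 = 3833324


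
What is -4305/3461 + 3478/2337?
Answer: 1976573/8088357 ≈ 0.24437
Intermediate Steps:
-4305/3461 + 3478/2337 = 1976573/8088357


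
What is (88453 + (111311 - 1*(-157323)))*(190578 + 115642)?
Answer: 109347181140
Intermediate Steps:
(88453 + (111311 - 1*(-157323)))*(190578 + 115642) = (88453 + (111311 + 157323))*306220 = (88453 + 268634)*306220 = 357087*306220 = 109347181140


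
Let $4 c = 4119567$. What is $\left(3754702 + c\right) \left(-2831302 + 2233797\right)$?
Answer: $- \frac{11435274754375}{4} \approx -2.8588 \cdot 10^{12}$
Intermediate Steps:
$c = \frac{4119567}{4}$ ($c = \frac{1}{4} \cdot 4119567 = \frac{4119567}{4} \approx 1.0299 \cdot 10^{6}$)
$\left(3754702 + c\right) \left(-2831302 + 2233797\right) = \left(3754702 + \frac{4119567}{4}\right) \left(-2831302 + 2233797\right) = \frac{19138375}{4} \left(-597505\right) = - \frac{11435274754375}{4}$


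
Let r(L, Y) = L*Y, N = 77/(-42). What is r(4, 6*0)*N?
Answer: 0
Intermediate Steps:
N = -11/6 (N = 77*(-1/42) = -11/6 ≈ -1.8333)
r(4, 6*0)*N = (4*(6*0))*(-11/6) = (4*0)*(-11/6) = 0*(-11/6) = 0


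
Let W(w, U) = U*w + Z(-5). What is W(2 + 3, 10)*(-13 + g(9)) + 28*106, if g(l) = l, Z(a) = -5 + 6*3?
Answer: 2716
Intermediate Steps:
Z(a) = 13 (Z(a) = -5 + 18 = 13)
W(w, U) = 13 + U*w (W(w, U) = U*w + 13 = 13 + U*w)
W(2 + 3, 10)*(-13 + g(9)) + 28*106 = (13 + 10*(2 + 3))*(-13 + 9) + 28*106 = (13 + 10*5)*(-4) + 2968 = (13 + 50)*(-4) + 2968 = 63*(-4) + 2968 = -252 + 2968 = 2716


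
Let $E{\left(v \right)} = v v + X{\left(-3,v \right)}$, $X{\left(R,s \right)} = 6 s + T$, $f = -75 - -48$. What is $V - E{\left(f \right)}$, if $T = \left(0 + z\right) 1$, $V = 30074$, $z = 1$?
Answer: $29506$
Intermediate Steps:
$T = 1$ ($T = \left(0 + 1\right) 1 = 1 \cdot 1 = 1$)
$f = -27$ ($f = -75 + 48 = -27$)
$X{\left(R,s \right)} = 1 + 6 s$ ($X{\left(R,s \right)} = 6 s + 1 = 1 + 6 s$)
$E{\left(v \right)} = 1 + v^{2} + 6 v$ ($E{\left(v \right)} = v v + \left(1 + 6 v\right) = v^{2} + \left(1 + 6 v\right) = 1 + v^{2} + 6 v$)
$V - E{\left(f \right)} = 30074 - \left(1 + \left(-27\right)^{2} + 6 \left(-27\right)\right) = 30074 - \left(1 + 729 - 162\right) = 30074 - 568 = 29506$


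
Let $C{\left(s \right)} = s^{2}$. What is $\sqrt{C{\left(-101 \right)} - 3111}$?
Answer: $\sqrt{7090} \approx 84.202$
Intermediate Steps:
$\sqrt{C{\left(-101 \right)} - 3111} = \sqrt{\left(-101\right)^{2} - 3111} = \sqrt{10201 - 3111} = \sqrt{7090}$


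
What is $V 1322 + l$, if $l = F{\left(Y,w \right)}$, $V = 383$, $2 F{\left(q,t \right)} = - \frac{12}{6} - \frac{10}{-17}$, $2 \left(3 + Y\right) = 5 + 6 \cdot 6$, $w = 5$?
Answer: $\frac{8607530}{17} \approx 5.0633 \cdot 10^{5}$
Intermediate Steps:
$Y = \frac{35}{2}$ ($Y = -3 + \frac{5 + 6 \cdot 6}{2} = -3 + \frac{5 + 36}{2} = -3 + \frac{1}{2} \cdot 41 = -3 + \frac{41}{2} = \frac{35}{2} \approx 17.5$)
$F{\left(q,t \right)} = - \frac{12}{17}$ ($F{\left(q,t \right)} = \frac{- \frac{12}{6} - \frac{10}{-17}}{2} = \frac{\left(-12\right) \frac{1}{6} - - \frac{10}{17}}{2} = \frac{-2 + \frac{10}{17}}{2} = \frac{1}{2} \left(- \frac{24}{17}\right) = - \frac{12}{17}$)
$l = - \frac{12}{17} \approx -0.70588$
$V 1322 + l = 383 \cdot 1322 - \frac{12}{17} = 506326 - \frac{12}{17} = \frac{8607530}{17}$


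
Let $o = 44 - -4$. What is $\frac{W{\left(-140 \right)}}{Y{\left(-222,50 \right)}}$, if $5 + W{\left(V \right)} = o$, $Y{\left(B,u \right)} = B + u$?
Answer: $- \frac{1}{4} \approx -0.25$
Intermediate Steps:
$o = 48$ ($o = 44 + 4 = 48$)
$W{\left(V \right)} = 43$ ($W{\left(V \right)} = -5 + 48 = 43$)
$\frac{W{\left(-140 \right)}}{Y{\left(-222,50 \right)}} = \frac{43}{-222 + 50} = \frac{43}{-172} = 43 \left(- \frac{1}{172}\right) = - \frac{1}{4}$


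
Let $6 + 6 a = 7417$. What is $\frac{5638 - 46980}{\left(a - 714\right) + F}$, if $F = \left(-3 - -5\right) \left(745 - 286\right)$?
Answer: $- \frac{248052}{8635} \approx -28.726$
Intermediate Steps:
$a = \frac{7411}{6}$ ($a = -1 + \frac{1}{6} \cdot 7417 = -1 + \frac{7417}{6} = \frac{7411}{6} \approx 1235.2$)
$F = 918$ ($F = \left(-3 + 5\right) \left(745 - 286\right) = 2 \cdot 459 = 918$)
$\frac{5638 - 46980}{\left(a - 714\right) + F} = \frac{5638 - 46980}{\left(\frac{7411}{6} - 714\right) + 918} = - \frac{41342}{\left(\frac{7411}{6} - 714\right) + 918} = - \frac{41342}{\frac{3127}{6} + 918} = - \frac{41342}{\frac{8635}{6}} = \left(-41342\right) \frac{6}{8635} = - \frac{248052}{8635}$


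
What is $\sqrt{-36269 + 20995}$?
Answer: $i \sqrt{15274} \approx 123.59 i$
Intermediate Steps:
$\sqrt{-36269 + 20995} = \sqrt{-15274} = i \sqrt{15274}$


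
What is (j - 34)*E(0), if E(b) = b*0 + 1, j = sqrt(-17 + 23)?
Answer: -34 + sqrt(6) ≈ -31.551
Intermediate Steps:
j = sqrt(6) ≈ 2.4495
E(b) = 1 (E(b) = 0 + 1 = 1)
(j - 34)*E(0) = (sqrt(6) - 34)*1 = (-34 + sqrt(6))*1 = -34 + sqrt(6)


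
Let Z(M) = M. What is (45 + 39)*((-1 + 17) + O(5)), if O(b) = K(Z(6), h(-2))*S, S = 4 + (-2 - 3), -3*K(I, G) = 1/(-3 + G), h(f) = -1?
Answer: 1337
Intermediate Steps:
K(I, G) = -1/(3*(-3 + G))
S = -1 (S = 4 - 5 = -1)
O(b) = -1/12 (O(b) = -1/(-9 + 3*(-1))*(-1) = -1/(-9 - 3)*(-1) = -1/(-12)*(-1) = -1*(-1/12)*(-1) = (1/12)*(-1) = -1/12)
(45 + 39)*((-1 + 17) + O(5)) = (45 + 39)*((-1 + 17) - 1/12) = 84*(16 - 1/12) = 84*(191/12) = 1337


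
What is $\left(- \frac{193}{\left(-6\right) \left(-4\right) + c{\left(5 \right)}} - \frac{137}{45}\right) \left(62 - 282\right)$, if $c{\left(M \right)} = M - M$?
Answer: $\frac{43901}{18} \approx 2438.9$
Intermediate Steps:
$c{\left(M \right)} = 0$
$\left(- \frac{193}{\left(-6\right) \left(-4\right) + c{\left(5 \right)}} - \frac{137}{45}\right) \left(62 - 282\right) = \left(- \frac{193}{\left(-6\right) \left(-4\right) + 0} - \frac{137}{45}\right) \left(62 - 282\right) = \left(- \frac{193}{24 + 0} - \frac{137}{45}\right) \left(-220\right) = \left(- \frac{193}{24} - \frac{137}{45}\right) \left(-220\right) = \left(- \frac{3991}{360}\right) \left(-220\right) = \frac{43901}{18}$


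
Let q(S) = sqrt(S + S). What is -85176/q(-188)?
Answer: 21294*I*sqrt(94)/47 ≈ 4392.6*I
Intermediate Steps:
q(S) = sqrt(2)*sqrt(S) (q(S) = sqrt(2*S) = sqrt(2)*sqrt(S))
-85176/q(-188) = -85176*(-I*sqrt(94)/188) = -(-21294)*I*sqrt(94)/47 = 21294*I*sqrt(94)/47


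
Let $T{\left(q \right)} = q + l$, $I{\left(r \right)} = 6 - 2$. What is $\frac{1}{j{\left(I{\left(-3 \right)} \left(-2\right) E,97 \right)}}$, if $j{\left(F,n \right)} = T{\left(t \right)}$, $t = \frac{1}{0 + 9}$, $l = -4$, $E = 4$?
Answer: $- \frac{9}{35} \approx -0.25714$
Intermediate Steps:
$I{\left(r \right)} = 4$
$t = \frac{1}{9} \approx 0.11111$
$T{\left(q \right)} = -4 + q$ ($T{\left(q \right)} = q - 4 = -4 + q$)
$j{\left(F,n \right)} = - \frac{35}{9}$ ($j{\left(F,n \right)} = -4 + \frac{1}{9} = - \frac{35}{9}$)
$\frac{1}{j{\left(I{\left(-3 \right)} \left(-2\right) E,97 \right)}} = \frac{1}{- \frac{35}{9}} = - \frac{9}{35}$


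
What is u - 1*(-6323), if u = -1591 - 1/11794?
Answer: 55809207/11794 ≈ 4732.0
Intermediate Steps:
u = -18764255/11794 (u = -1591 - 1*1/11794 = -1591 - 1/11794 = -18764255/11794 ≈ -1591.0)
u - 1*(-6323) = -18764255/11794 - 1*(-6323) = -18764255/11794 + 6323 = 55809207/11794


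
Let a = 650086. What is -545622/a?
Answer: -272811/325043 ≈ -0.83931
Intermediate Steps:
-545622/a = -545622/650086 = -545622*1/650086 = -272811/325043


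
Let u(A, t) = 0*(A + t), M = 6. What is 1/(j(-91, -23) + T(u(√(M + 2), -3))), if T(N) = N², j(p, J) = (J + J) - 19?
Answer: -1/65 ≈ -0.015385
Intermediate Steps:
u(A, t) = 0
j(p, J) = -19 + 2*J (j(p, J) = 2*J - 19 = -19 + 2*J)
1/(j(-91, -23) + T(u(√(M + 2), -3))) = 1/((-19 + 2*(-23)) + 0²) = 1/((-19 - 46) + 0) = 1/(-65 + 0) = 1/(-65) = -1/65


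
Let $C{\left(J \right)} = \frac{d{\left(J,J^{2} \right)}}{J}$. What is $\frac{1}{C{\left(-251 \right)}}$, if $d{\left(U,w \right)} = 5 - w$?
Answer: $\frac{251}{62996} \approx 0.0039844$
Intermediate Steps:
$C{\left(J \right)} = \frac{5 - J^{2}}{J}$
$\frac{1}{C{\left(-251 \right)}} = \frac{1}{\left(-1\right) \left(-251\right) + \frac{5}{-251}} = \frac{1}{251 + 5 \left(- \frac{1}{251}\right)} = \frac{1}{251 - \frac{5}{251}} = \frac{1}{\frac{62996}{251}} = \frac{251}{62996}$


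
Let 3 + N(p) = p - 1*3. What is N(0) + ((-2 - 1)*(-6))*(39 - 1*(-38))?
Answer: 1380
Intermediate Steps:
N(p) = -6 + p (N(p) = -3 + (p - 1*3) = -3 + (p - 3) = -3 + (-3 + p) = -6 + p)
N(0) + ((-2 - 1)*(-6))*(39 - 1*(-38)) = (-6 + 0) + ((-2 - 1)*(-6))*(39 - 1*(-38)) = -6 + (-3*(-6))*(39 + 38) = -6 + 18*77 = -6 + 1386 = 1380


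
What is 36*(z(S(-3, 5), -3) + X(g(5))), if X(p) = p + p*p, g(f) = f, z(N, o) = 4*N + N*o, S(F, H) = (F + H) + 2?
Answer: 1224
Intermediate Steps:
S(F, H) = 2 + F + H
X(p) = p + p**2
36*(z(S(-3, 5), -3) + X(g(5))) = 36*((2 - 3 + 5)*(4 - 3) + 5*(1 + 5)) = 36*(4*1 + 5*6) = 36*(4 + 30) = 36*34 = 1224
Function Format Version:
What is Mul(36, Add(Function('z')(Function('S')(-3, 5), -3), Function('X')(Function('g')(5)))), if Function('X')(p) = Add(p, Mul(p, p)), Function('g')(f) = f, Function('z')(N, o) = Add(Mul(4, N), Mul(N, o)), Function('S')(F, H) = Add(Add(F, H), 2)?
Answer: 1224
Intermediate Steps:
Function('S')(F, H) = Add(2, F, H)
Function('X')(p) = Add(p, Pow(p, 2))
Mul(36, Add(Function('z')(Function('S')(-3, 5), -3), Function('X')(Function('g')(5)))) = Mul(36, Add(Mul(Add(2, -3, 5), Add(4, -3)), Mul(5, Add(1, 5)))) = Mul(36, Add(Mul(4, 1), Mul(5, 6))) = Mul(36, Add(4, 30)) = Mul(36, 34) = 1224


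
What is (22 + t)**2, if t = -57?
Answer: 1225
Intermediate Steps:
(22 + t)**2 = (22 - 57)**2 = (-35)**2 = 1225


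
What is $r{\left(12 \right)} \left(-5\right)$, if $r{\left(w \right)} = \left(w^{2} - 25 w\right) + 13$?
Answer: $715$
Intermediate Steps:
$r{\left(w \right)} = 13 + w^{2} - 25 w$
$r{\left(12 \right)} \left(-5\right) = \left(13 + 12^{2} - 300\right) \left(-5\right) = \left(13 + 144 - 300\right) \left(-5\right) = \left(-143\right) \left(-5\right) = 715$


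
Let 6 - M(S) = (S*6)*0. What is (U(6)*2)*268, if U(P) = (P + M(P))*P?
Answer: 38592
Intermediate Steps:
M(S) = 6 (M(S) = 6 - S*6*0 = 6 - 6*S*0 = 6 - 1*0 = 6 + 0 = 6)
U(P) = P*(6 + P) (U(P) = (P + 6)*P = (6 + P)*P = P*(6 + P))
(U(6)*2)*268 = ((6*(6 + 6))*2)*268 = ((6*12)*2)*268 = (72*2)*268 = 144*268 = 38592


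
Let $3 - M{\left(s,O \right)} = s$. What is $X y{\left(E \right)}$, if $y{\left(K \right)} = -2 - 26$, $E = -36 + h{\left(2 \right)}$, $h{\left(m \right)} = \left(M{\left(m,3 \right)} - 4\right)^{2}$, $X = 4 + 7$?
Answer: $-308$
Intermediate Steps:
$M{\left(s,O \right)} = 3 - s$
$X = 11$
$h{\left(m \right)} = \left(-1 - m\right)^{2}$ ($h{\left(m \right)} = \left(\left(3 - m\right) - 4\right)^{2} = \left(-1 - m\right)^{2}$)
$E = -27$ ($E = -36 + \left(1 + 2\right)^{2} = -36 + 3^{2} = -36 + 9 = -27$)
$y{\left(K \right)} = -28$ ($y{\left(K \right)} = -2 - 26 = -28$)
$X y{\left(E \right)} = 11 \left(-28\right) = -308$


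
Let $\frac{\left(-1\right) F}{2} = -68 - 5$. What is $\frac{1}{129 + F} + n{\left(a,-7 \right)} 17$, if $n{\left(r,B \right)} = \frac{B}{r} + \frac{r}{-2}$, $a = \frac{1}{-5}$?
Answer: $\frac{328187}{550} \approx 596.7$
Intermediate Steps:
$a = - \frac{1}{5} \approx -0.2$
$F = 146$ ($F = - 2 \left(-68 - 5\right) = \left(-2\right) \left(-73\right) = 146$)
$n{\left(r,B \right)} = - \frac{r}{2} + \frac{B}{r}$ ($n{\left(r,B \right)} = \frac{B}{r} + r \left(- \frac{1}{2}\right) = \frac{B}{r} - \frac{r}{2} = - \frac{r}{2} + \frac{B}{r}$)
$\frac{1}{129 + F} + n{\left(a,-7 \right)} 17 = \frac{1}{129 + 146} + \left(\left(- \frac{1}{2}\right) \left(- \frac{1}{5}\right) - \frac{7}{- \frac{1}{5}}\right) 17 = \frac{1}{275} + \left(\frac{1}{10} - -35\right) 17 = \frac{1}{275} + \left(\frac{1}{10} + 35\right) 17 = \frac{1}{275} + \frac{351}{10} \cdot 17 = \frac{1}{275} + \frac{5967}{10} = \frac{328187}{550}$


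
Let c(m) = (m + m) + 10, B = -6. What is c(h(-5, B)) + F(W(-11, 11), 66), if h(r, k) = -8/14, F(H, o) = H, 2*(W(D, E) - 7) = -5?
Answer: 187/14 ≈ 13.357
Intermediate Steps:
W(D, E) = 9/2 (W(D, E) = 7 + (1/2)*(-5) = 7 - 5/2 = 9/2)
h(r, k) = -4/7 (h(r, k) = -8*1/14 = -4/7)
c(m) = 10 + 2*m (c(m) = 2*m + 10 = 10 + 2*m)
c(h(-5, B)) + F(W(-11, 11), 66) = (10 + 2*(-4/7)) + 9/2 = (10 - 8/7) + 9/2 = 62/7 + 9/2 = 187/14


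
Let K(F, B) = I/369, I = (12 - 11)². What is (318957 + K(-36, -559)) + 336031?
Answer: 241690573/369 ≈ 6.5499e+5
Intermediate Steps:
I = 1 (I = 1² = 1)
K(F, B) = 1/369
(318957 + K(-36, -559)) + 336031 = (318957 + 1/369) + 336031 = 117695134/369 + 336031 = 241690573/369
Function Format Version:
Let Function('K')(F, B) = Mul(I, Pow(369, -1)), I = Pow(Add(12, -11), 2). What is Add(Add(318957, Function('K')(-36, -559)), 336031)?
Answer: Rational(241690573, 369) ≈ 6.5499e+5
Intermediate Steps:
I = 1 (I = Pow(1, 2) = 1)
Function('K')(F, B) = Rational(1, 369) (Function('K')(F, B) = Mul(1, Pow(369, -1)) = Mul(1, Rational(1, 369)) = Rational(1, 369))
Add(Add(318957, Function('K')(-36, -559)), 336031) = Add(Add(318957, Rational(1, 369)), 336031) = Add(Rational(117695134, 369), 336031) = Rational(241690573, 369)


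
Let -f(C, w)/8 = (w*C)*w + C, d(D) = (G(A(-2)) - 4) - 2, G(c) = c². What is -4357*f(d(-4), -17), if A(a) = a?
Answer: -20216480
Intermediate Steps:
d(D) = -2 (d(D) = ((-2)² - 4) - 2 = (4 - 4) - 2 = 0 - 2 = -2)
f(C, w) = -8*C - 8*C*w² (f(C, w) = -8*((w*C)*w + C) = -8*((C*w)*w + C) = -8*(C*w² + C) = -8*(C + C*w²) = -8*C - 8*C*w²)
-4357*f(d(-4), -17) = -(-34856)*(-2)*(1 + (-17)²) = -(-34856)*(-2)*(1 + 289) = -(-34856)*(-2)*290 = -4357*4640 = -20216480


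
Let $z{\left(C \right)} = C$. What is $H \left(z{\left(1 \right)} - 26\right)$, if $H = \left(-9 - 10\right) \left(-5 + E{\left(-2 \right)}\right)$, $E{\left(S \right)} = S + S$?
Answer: $-4275$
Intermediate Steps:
$E{\left(S \right)} = 2 S$
$H = 171$ ($H = \left(-9 - 10\right) \left(-5 + 2 \left(-2\right)\right) = - 19 \left(-5 - 4\right) = \left(-19\right) \left(-9\right) = 171$)
$H \left(z{\left(1 \right)} - 26\right) = 171 \left(1 - 26\right) = 171 \left(-25\right) = -4275$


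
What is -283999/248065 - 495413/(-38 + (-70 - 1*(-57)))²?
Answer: -123633307244/645217065 ≈ -191.61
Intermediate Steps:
-283999/248065 - 495413/(-38 + (-70 - 1*(-57)))² = -283999*1/248065 - 495413/(-38 + (-70 + 57))² = -283999/248065 - 495413/(-38 - 13)² = -283999/248065 - 495413/((-51)²) = -283999/248065 - 495413/2601 = -123633307244/645217065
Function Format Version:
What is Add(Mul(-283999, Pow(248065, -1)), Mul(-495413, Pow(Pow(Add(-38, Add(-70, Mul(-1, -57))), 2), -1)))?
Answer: Rational(-123633307244, 645217065) ≈ -191.61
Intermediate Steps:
Add(Mul(-283999, Pow(248065, -1)), Mul(-495413, Pow(Pow(Add(-38, Add(-70, Mul(-1, -57))), 2), -1))) = Add(Mul(-283999, Rational(1, 248065)), Mul(-495413, Pow(Pow(Add(-38, Add(-70, 57)), 2), -1))) = Add(Rational(-283999, 248065), Mul(-495413, Pow(Pow(Add(-38, -13), 2), -1))) = Add(Rational(-283999, 248065), Mul(-495413, Pow(Pow(-51, 2), -1))) = Add(Rational(-283999, 248065), Mul(-495413, Pow(2601, -1))) = Add(Rational(-283999, 248065), Mul(-495413, Rational(1, 2601))) = Add(Rational(-283999, 248065), Rational(-495413, 2601)) = Rational(-123633307244, 645217065)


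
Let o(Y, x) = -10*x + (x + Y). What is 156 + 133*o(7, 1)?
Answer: -110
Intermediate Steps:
o(Y, x) = Y - 9*x (o(Y, x) = -10*x + (Y + x) = Y - 9*x)
156 + 133*o(7, 1) = 156 + 133*(7 - 9*1) = 156 + 133*(7 - 9) = 156 + 133*(-2) = 156 - 266 = -110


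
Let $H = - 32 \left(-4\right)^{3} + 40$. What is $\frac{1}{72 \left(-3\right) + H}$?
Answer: $\frac{1}{1872} \approx 0.00053419$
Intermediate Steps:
$H = 2088$ ($H = \left(-32\right) \left(-64\right) + 40 = 2048 + 40 = 2088$)
$\frac{1}{72 \left(-3\right) + H} = \frac{1}{72 \left(-3\right) + 2088} = \frac{1}{-216 + 2088} = \frac{1}{1872}$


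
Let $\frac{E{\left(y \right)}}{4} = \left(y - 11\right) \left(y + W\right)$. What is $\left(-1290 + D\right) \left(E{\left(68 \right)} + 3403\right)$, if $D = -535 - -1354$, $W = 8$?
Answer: $-9764301$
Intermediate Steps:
$E{\left(y \right)} = 4 \left(-11 + y\right) \left(8 + y\right)$ ($E{\left(y \right)} = 4 \left(y - 11\right) \left(y + 8\right) = 4 \left(-11 + y\right) \left(8 + y\right)$)
$D = 819$ ($D = -535 + 1354 = 819$)
$\left(-1290 + D\right) \left(E{\left(68 \right)} + 3403\right) = \left(-1290 + 819\right) \left(\left(-352 - 816 + 4 \cdot 68^{2}\right) + 3403\right) = - 471 \left(\left(-352 - 816 + 4 \cdot 4624\right) + 3403\right) = - 471 \left(\left(-352 - 816 + 18496\right) + 3403\right) = - 471 \left(17328 + 3403\right) = \left(-471\right) 20731 = -9764301$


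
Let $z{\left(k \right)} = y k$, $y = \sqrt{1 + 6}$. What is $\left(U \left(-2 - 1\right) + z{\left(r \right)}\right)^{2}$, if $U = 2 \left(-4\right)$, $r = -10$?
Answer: $1276 - 480 \sqrt{7} \approx 6.0394$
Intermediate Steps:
$y = \sqrt{7} \approx 2.6458$
$U = -8$
$z{\left(k \right)} = k \sqrt{7}$ ($z{\left(k \right)} = \sqrt{7} k = k \sqrt{7}$)
$\left(U \left(-2 - 1\right) + z{\left(r \right)}\right)^{2} = \left(- 8 \left(-2 - 1\right) - 10 \sqrt{7}\right)^{2} = \left(\left(-8\right) \left(-3\right) - 10 \sqrt{7}\right)^{2} = \left(24 - 10 \sqrt{7}\right)^{2}$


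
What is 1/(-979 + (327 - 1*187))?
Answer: -1/839 ≈ -0.0011919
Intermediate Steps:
1/(-979 + (327 - 1*187)) = 1/(-979 + (327 - 187)) = 1/(-979 + 140) = 1/(-839) = -1/839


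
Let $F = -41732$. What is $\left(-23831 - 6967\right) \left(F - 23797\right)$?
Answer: $2018162142$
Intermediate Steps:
$\left(-23831 - 6967\right) \left(F - 23797\right) = \left(-23831 - 6967\right) \left(-41732 - 23797\right) = \left(-30798\right) \left(-65529\right) = 2018162142$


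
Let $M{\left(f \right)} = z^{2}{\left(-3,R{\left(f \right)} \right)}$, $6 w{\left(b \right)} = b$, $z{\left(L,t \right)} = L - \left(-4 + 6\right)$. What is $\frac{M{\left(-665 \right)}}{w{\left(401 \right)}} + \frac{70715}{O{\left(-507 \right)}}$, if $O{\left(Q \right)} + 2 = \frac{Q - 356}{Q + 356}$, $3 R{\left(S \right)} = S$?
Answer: $\frac{4281948115}{224961} \approx 19034.0$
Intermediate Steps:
$R{\left(S \right)} = \frac{S}{3}$
$z{\left(L,t \right)} = -2 + L$ ($z{\left(L,t \right)} = L - 2 = -2 + L$)
$w{\left(b \right)} = \frac{b}{6}$
$O{\left(Q \right)} = -2 + \frac{-356 + Q}{356 + Q}$ ($O{\left(Q \right)} = -2 + \frac{Q - 356}{Q + 356} = -2 + \frac{-356 + Q}{356 + Q}$)
$M{\left(f \right)} = 25$ ($M{\left(f \right)} = \left(-2 - 3\right)^{2} = \left(-5\right)^{2} = 25$)
$\frac{M{\left(-665 \right)}}{w{\left(401 \right)}} + \frac{70715}{O{\left(-507 \right)}} = \frac{25}{\frac{1}{6} \cdot 401} + \frac{70715}{\frac{1}{356 - 507} \left(-1068 - -507\right)} = \frac{25}{\frac{401}{6}} + \frac{70715}{\frac{1}{-151} \left(-1068 + 507\right)} = 25 \cdot \frac{6}{401} + \frac{70715}{\left(- \frac{1}{151}\right) \left(-561\right)} = \frac{150}{401} + \frac{70715}{\frac{561}{151}} = \frac{150}{401} + 70715 \cdot \frac{151}{561} = \frac{150}{401} + \frac{10677965}{561} = \frac{4281948115}{224961}$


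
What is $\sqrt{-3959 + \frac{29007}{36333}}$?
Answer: $\frac{2 i \sqrt{133281555}}{367} \approx 62.914 i$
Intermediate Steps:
$\sqrt{-3959 + \frac{29007}{36333}} = \sqrt{-3959 + 29007 \cdot \frac{1}{36333}} = \sqrt{-3959 + \frac{293}{367}} = \sqrt{- \frac{1452660}{367}} = \frac{2 i \sqrt{133281555}}{367}$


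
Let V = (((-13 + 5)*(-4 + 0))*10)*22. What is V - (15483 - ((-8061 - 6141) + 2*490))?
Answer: -21665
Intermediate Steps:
V = 7040 (V = (-8*(-4)*10)*22 = (32*10)*22 = 320*22 = 7040)
V - (15483 - ((-8061 - 6141) + 2*490)) = 7040 - (15483 - ((-8061 - 6141) + 2*490)) = 7040 - (15483 - (-14202 + 980)) = 7040 - (15483 - 1*(-13222)) = 7040 - (15483 + 13222) = 7040 - 1*28705 = 7040 - 28705 = -21665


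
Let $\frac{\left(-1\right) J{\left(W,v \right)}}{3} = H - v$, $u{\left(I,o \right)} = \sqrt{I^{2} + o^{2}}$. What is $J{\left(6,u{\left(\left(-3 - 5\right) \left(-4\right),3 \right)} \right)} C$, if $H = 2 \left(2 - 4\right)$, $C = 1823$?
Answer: $21876 + 5469 \sqrt{1033} \approx 1.9765 \cdot 10^{5}$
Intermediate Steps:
$H = -4$ ($H = 2 \left(-2\right) = -4$)
$J{\left(W,v \right)} = 12 + 3 v$ ($J{\left(W,v \right)} = - 3 \left(-4 - v\right) = 12 + 3 v$)
$J{\left(6,u{\left(\left(-3 - 5\right) \left(-4\right),3 \right)} \right)} C = \left(12 + 3 \sqrt{\left(\left(-3 - 5\right) \left(-4\right)\right)^{2} + 3^{2}}\right) 1823 = \left(12 + 3 \sqrt{\left(\left(-8\right) \left(-4\right)\right)^{2} + 9}\right) 1823 = \left(12 + 3 \sqrt{32^{2} + 9}\right) 1823 = \left(12 + 3 \sqrt{1024 + 9}\right) 1823 = \left(12 + 3 \sqrt{1033}\right) 1823 = 21876 + 5469 \sqrt{1033}$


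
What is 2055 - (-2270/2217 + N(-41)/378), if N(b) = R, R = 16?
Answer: 287161003/139671 ≈ 2056.0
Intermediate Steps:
N(b) = 16
2055 - (-2270/2217 + N(-41)/378) = 2055 - (-2270/2217 + 16/378) = 2055 - (-2270*1/2217 + 16*(1/378)) = 2055 - (-2270/2217 + 8/189) = 2055 - 1*(-137098/139671) = 2055 + 137098/139671 = 287161003/139671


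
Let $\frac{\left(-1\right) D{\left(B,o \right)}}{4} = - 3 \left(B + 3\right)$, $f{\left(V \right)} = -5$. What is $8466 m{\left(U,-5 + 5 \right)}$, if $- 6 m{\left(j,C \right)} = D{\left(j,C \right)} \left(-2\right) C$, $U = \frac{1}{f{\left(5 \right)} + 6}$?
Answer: $0$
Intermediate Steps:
$D{\left(B,o \right)} = 36 + 12 B$ ($D{\left(B,o \right)} = - 4 \left(- 3 \left(B + 3\right)\right) = - 4 \left(- 3 \left(3 + B\right)\right) = - 4 \left(-9 - 3 B\right) = 36 + 12 B$)
$U = 1$ ($U = \frac{1}{-5 + 6} = 1^{-1} = 1$)
$m{\left(j,C \right)} = - \frac{C \left(-72 - 24 j\right)}{6}$ ($m{\left(j,C \right)} = - \frac{\left(36 + 12 j\right) \left(-2\right) C}{6} = - \frac{\left(-72 - 24 j\right) C}{6} = - \frac{C \left(-72 - 24 j\right)}{6}$)
$8466 m{\left(U,-5 + 5 \right)} = 8466 \cdot 4 \left(-5 + 5\right) \left(3 + 1\right) = 8466 \cdot 4 \cdot 0 \cdot 4 = 8466 \cdot 0 = 0$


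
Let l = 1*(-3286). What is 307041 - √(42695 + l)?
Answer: 307041 - √39409 ≈ 3.0684e+5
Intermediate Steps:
l = -3286
307041 - √(42695 + l) = 307041 - √(42695 - 3286) = 307041 - √39409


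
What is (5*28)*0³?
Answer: 0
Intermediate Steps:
(5*28)*0³ = 140*0 = 0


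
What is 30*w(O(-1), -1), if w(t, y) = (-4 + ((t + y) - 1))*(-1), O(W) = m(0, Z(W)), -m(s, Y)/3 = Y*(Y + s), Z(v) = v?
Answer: 270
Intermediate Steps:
m(s, Y) = -3*Y*(Y + s)
O(W) = -3*W² (O(W) = -3*W*(W + 0) = -3*W*W = -3*W²)
w(t, y) = 5 - t - y (w(t, y) = (-4 + (-1 + t + y))*(-1) = (-5 + t + y)*(-1) = 5 - t - y)
30*w(O(-1), -1) = 30*(5 - (-3)*(-1)² - 1*(-1)) = 30*(5 - (-3) + 1) = 30*(5 - 1*(-3) + 1) = 30*(5 + 3 + 1) = 30*9 = 270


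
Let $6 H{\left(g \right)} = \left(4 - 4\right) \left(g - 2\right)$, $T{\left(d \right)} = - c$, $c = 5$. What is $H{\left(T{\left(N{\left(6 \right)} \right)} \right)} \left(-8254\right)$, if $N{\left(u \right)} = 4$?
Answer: $0$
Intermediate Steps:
$T{\left(d \right)} = -5$ ($T{\left(d \right)} = \left(-1\right) 5 = -5$)
$H{\left(g \right)} = 0$ ($H{\left(g \right)} = \frac{\left(4 - 4\right) \left(g - 2\right)}{6} = \frac{0 \left(-2 + g\right)}{6} = \frac{1}{6} \cdot 0 = 0$)
$H{\left(T{\left(N{\left(6 \right)} \right)} \right)} \left(-8254\right) = 0 \left(-8254\right) = 0$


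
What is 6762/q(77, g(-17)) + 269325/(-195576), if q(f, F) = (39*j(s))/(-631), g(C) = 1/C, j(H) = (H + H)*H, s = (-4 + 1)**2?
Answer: -46454976379/68647176 ≈ -676.72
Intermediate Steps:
s = 9 (s = (-3)**2 = 9)
j(H) = 2*H**2 (j(H) = (2*H)*H = 2*H**2)
q(f, F) = -6318/631 (q(f, F) = (39*(2*9**2))/(-631) = (39*(2*81))*(-1/631) = (39*162)*(-1/631) = 6318*(-1/631) = -6318/631)
6762/q(77, g(-17)) + 269325/(-195576) = 6762/(-6318/631) + 269325/(-195576) = 6762*(-631/6318) + 269325*(-1/195576) = -711137/1053 - 89775/65192 = -46454976379/68647176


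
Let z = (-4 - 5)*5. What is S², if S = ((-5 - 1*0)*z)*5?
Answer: 1265625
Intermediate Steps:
z = -45 (z = -9*5 = -45)
S = 1125 (S = ((-5 - 1*0)*(-45))*5 = ((-5 + 0)*(-45))*5 = -5*(-45)*5 = 225*5 = 1125)
S² = 1125² = 1265625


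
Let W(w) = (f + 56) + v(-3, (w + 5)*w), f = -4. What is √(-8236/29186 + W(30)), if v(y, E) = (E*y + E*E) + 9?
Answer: √234125722928765/14593 ≈ 1048.5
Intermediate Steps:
v(y, E) = 9 + E² + E*y (v(y, E) = (E*y + E²) + 9 = (E² + E*y) + 9 = 9 + E² + E*y)
W(w) = 61 + w²*(5 + w)² - 3*w*(5 + w) (W(w) = (-4 + 56) + (9 + ((w + 5)*w)² + ((w + 5)*w)*(-3)) = 52 + (9 + ((5 + w)*w)² + ((5 + w)*w)*(-3)) = 52 + (9 + (w*(5 + w))² + (w*(5 + w))*(-3)) = 52 + (9 + w²*(5 + w)² - 3*w*(5 + w)) = 61 + w²*(5 + w)² - 3*w*(5 + w))
√(-8236/29186 + W(30)) = √(-8236/29186 + (61 + 30²*(5 + 30)² - 3*30*(5 + 30))) = √(-8236*1/29186 + (61 + 900*35² - 3*30*35)) = √(-4118/14593 + (61 + 900*1225 - 3150)) = √(-4118/14593 + (61 + 1102500 - 3150)) = √(-4118/14593 + 1099411) = √(16043700605/14593) = √234125722928765/14593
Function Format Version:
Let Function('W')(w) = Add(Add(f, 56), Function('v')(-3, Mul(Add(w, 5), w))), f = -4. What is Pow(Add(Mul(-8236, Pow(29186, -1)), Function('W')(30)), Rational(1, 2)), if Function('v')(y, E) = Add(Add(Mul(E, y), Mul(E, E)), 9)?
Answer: Mul(Rational(1, 14593), Pow(234125722928765, Rational(1, 2))) ≈ 1048.5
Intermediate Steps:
Function('v')(y, E) = Add(9, Pow(E, 2), Mul(E, y)) (Function('v')(y, E) = Add(Add(Mul(E, y), Pow(E, 2)), 9) = Add(Add(Pow(E, 2), Mul(E, y)), 9) = Add(9, Pow(E, 2), Mul(E, y)))
Function('W')(w) = Add(61, Mul(Pow(w, 2), Pow(Add(5, w), 2)), Mul(-3, w, Add(5, w))) (Function('W')(w) = Add(Add(-4, 56), Add(9, Pow(Mul(Add(w, 5), w), 2), Mul(Mul(Add(w, 5), w), -3))) = Add(52, Add(9, Pow(Mul(Add(5, w), w), 2), Mul(Mul(Add(5, w), w), -3))) = Add(52, Add(9, Pow(Mul(w, Add(5, w)), 2), Mul(Mul(w, Add(5, w)), -3))) = Add(52, Add(9, Mul(Pow(w, 2), Pow(Add(5, w), 2)), Mul(-3, w, Add(5, w)))) = Add(61, Mul(Pow(w, 2), Pow(Add(5, w), 2)), Mul(-3, w, Add(5, w))))
Pow(Add(Mul(-8236, Pow(29186, -1)), Function('W')(30)), Rational(1, 2)) = Pow(Add(Mul(-8236, Pow(29186, -1)), Add(61, Mul(Pow(30, 2), Pow(Add(5, 30), 2)), Mul(-3, 30, Add(5, 30)))), Rational(1, 2)) = Pow(Add(Mul(-8236, Rational(1, 29186)), Add(61, Mul(900, Pow(35, 2)), Mul(-3, 30, 35))), Rational(1, 2)) = Pow(Add(Rational(-4118, 14593), Add(61, Mul(900, 1225), -3150)), Rational(1, 2)) = Pow(Add(Rational(-4118, 14593), Add(61, 1102500, -3150)), Rational(1, 2)) = Pow(Add(Rational(-4118, 14593), 1099411), Rational(1, 2)) = Pow(Rational(16043700605, 14593), Rational(1, 2)) = Mul(Rational(1, 14593), Pow(234125722928765, Rational(1, 2)))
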